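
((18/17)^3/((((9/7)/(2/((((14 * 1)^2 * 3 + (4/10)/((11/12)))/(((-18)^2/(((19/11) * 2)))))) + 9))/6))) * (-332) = -1438250421888/83918953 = -17138.56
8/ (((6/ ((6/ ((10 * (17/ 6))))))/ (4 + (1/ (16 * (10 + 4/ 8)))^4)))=637275341/ 564254208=1.13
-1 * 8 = -8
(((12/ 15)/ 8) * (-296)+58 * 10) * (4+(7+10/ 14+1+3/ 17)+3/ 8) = 4344376/ 595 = 7301.47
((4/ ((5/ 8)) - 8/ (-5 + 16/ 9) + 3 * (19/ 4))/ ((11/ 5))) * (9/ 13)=120753/ 16588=7.28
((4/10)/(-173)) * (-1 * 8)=16/865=0.02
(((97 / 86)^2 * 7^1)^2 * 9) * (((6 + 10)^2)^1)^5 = 2682905466965229305856 / 3418801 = 784750404298240.61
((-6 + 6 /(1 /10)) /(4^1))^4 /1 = 33215.06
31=31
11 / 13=0.85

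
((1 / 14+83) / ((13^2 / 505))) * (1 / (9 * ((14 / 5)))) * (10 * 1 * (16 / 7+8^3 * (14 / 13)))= 369890987000 / 6782139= 54538.99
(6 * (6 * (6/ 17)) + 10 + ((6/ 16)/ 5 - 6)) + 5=14811/ 680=21.78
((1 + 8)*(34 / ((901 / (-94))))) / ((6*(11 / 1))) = -282 / 583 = -0.48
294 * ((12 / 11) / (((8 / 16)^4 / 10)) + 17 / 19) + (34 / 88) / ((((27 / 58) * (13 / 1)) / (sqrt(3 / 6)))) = 493 * sqrt(2) / 15444 + 10780098 / 209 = 51579.46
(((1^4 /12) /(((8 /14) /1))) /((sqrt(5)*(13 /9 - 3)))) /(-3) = sqrt(5) /160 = 0.01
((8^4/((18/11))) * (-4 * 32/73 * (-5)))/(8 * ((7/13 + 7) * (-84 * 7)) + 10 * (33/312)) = -749731840/1211450841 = -0.62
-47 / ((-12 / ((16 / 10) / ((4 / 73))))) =3431 / 30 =114.37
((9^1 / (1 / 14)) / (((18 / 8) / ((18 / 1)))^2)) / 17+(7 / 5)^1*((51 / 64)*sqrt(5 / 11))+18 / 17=476.16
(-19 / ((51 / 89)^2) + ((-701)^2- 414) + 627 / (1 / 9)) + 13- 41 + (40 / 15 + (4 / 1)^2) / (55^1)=71033170217 / 143055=496544.48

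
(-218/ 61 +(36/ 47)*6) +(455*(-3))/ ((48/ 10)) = -6498985/ 22936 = -283.35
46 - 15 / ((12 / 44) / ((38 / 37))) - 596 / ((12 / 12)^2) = -22440 / 37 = -606.49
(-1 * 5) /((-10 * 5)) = 1 /10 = 0.10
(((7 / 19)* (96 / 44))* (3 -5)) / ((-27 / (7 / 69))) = 784 / 129789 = 0.01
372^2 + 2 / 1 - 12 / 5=691918 / 5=138383.60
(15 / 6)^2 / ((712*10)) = 5 / 5696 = 0.00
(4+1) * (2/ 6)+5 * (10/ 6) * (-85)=-2120/ 3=-706.67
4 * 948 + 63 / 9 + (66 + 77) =3942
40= 40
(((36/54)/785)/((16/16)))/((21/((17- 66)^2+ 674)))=410/3297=0.12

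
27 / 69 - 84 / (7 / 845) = -233211 / 23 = -10139.61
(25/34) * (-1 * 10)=-125/17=-7.35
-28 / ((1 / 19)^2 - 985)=2527 / 88896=0.03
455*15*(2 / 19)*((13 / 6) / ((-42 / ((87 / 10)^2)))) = -426387 / 152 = -2805.18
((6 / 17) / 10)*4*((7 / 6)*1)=14 / 85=0.16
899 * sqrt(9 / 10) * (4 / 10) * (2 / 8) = 2697 * sqrt(10) / 100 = 85.29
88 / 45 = 1.96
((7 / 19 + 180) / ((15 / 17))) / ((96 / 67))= 3903353 / 27360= 142.67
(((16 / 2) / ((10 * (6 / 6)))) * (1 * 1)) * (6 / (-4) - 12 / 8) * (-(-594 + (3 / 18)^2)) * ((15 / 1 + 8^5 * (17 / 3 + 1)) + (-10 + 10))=-311433891.44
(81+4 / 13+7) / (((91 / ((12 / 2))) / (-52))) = -3936 / 13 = -302.77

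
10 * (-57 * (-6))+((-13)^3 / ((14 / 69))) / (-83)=4125633 / 1162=3550.46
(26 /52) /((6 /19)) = 19 /12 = 1.58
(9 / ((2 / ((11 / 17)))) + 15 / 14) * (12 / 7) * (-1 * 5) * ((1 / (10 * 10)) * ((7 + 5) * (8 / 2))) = -68256 / 4165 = -16.39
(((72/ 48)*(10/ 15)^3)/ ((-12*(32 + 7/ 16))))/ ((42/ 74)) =-592/ 294273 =-0.00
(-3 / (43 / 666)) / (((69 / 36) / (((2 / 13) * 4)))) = -191808 / 12857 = -14.92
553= 553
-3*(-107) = 321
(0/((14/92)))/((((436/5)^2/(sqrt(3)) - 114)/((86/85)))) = 0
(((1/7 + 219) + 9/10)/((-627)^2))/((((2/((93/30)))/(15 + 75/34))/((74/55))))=229674133/11435685800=0.02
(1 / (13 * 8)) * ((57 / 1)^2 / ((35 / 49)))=43.74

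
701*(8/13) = 5608/13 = 431.38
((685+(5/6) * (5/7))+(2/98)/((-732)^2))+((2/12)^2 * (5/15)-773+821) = 57783185743/78766128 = 733.60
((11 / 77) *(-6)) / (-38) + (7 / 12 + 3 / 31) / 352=38771 / 1583232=0.02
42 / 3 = 14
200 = 200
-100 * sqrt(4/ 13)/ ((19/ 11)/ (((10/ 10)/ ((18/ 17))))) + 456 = 456-18700 * sqrt(13)/ 2223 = 425.67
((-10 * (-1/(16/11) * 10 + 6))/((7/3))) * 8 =30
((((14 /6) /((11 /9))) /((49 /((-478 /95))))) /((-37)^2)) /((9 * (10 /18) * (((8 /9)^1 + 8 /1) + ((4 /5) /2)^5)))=-806625 /250644284968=-0.00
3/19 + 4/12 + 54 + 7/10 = 31459/570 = 55.19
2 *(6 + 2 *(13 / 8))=37 / 2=18.50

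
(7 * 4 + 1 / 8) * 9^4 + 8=1476289 / 8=184536.12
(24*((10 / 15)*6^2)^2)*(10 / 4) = 34560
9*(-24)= -216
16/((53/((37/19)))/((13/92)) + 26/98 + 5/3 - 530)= -565656/11859719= -0.05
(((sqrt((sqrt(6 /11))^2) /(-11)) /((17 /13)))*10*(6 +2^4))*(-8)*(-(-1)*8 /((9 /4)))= 321.29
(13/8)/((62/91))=1183/496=2.39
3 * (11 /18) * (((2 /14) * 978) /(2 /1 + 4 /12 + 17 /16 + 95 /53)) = 4561392 /92393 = 49.37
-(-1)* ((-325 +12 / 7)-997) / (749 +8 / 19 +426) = -175598 / 156331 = -1.12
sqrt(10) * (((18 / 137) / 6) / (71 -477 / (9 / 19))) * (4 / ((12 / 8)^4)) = -8 * sqrt(10) / 432783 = -0.00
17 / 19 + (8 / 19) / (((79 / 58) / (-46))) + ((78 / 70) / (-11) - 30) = -25095474 / 577885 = -43.43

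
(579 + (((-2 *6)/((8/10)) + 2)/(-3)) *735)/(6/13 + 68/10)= 61165/118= 518.35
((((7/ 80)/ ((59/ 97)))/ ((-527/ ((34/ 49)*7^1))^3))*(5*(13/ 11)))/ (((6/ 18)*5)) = -3783/ 9473835910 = -0.00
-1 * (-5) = 5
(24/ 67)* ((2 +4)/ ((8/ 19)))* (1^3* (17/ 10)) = 2907/ 335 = 8.68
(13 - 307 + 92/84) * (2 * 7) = -12302/3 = -4100.67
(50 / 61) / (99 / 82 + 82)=4100 / 416203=0.01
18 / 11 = 1.64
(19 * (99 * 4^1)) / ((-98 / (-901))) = 3389562 / 49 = 69174.73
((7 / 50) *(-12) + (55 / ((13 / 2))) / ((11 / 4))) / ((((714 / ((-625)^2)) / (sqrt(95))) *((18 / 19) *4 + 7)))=13478125 *sqrt(95) / 190281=690.39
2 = 2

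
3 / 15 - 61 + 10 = -254 / 5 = -50.80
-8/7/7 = -8/49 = -0.16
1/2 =0.50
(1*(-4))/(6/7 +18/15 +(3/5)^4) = -17500/9567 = -1.83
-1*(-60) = 60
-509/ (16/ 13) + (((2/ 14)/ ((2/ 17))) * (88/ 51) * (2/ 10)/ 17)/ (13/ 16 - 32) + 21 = -392.56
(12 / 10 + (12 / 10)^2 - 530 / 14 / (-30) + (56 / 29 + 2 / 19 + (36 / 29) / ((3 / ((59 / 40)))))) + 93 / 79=176554724 / 22852725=7.73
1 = 1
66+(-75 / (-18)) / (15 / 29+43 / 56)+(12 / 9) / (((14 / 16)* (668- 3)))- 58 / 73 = 145633105532 / 2127581715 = 68.45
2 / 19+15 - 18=-2.89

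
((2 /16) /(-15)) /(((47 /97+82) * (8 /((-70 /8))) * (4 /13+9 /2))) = 1261 /54864000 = 0.00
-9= -9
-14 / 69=-0.20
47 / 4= 11.75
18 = 18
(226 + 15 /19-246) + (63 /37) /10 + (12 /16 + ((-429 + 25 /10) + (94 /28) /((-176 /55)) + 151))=-232144721 /787360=-294.84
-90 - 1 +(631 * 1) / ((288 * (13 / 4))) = -84545 / 936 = -90.33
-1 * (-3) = 3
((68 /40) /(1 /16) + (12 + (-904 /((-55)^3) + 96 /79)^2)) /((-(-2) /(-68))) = -238999002282092904 /172754878140625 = -1383.46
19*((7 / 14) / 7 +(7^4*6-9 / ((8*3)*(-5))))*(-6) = -229922097 / 140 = -1642300.69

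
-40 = -40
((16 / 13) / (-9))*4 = -0.55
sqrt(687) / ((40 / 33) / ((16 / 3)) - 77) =-22 * sqrt(687) / 1689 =-0.34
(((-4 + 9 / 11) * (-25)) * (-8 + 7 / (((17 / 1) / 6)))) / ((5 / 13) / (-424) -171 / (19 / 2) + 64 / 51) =1360086000 / 51782533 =26.27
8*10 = 80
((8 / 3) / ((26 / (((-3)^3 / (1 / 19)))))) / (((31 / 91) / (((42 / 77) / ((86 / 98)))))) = -96.00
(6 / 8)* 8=6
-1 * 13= -13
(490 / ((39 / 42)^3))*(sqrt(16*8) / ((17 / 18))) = 7331.26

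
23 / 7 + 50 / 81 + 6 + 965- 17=543131 / 567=957.90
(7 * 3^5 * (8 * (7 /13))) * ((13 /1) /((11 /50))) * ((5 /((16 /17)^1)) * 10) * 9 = 2277213750 /11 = 207019431.82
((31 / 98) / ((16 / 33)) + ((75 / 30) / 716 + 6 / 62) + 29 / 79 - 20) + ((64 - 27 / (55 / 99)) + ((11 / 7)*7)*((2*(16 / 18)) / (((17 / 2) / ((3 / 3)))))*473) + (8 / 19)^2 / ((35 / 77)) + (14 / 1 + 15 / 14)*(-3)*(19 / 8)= 185599877641850479 / 189826356273120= 977.74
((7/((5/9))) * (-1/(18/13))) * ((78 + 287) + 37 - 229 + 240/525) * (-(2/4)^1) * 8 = 157846/25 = 6313.84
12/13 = 0.92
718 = 718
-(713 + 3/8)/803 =-5707/6424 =-0.89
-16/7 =-2.29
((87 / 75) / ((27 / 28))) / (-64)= -203 / 10800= -0.02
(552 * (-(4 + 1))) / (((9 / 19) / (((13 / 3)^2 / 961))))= -2954120 / 25947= -113.85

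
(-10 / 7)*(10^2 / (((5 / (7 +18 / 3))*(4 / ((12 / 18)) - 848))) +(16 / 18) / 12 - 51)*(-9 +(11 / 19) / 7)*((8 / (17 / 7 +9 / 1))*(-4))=2762834440 / 1511811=1827.50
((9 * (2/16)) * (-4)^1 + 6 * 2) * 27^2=10935/2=5467.50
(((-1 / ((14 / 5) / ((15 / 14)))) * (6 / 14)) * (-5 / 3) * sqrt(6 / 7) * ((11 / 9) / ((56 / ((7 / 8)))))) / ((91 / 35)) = 6875 * sqrt(42) / 23971584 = 0.00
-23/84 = -0.27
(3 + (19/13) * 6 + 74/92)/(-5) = -7519/2990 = -2.51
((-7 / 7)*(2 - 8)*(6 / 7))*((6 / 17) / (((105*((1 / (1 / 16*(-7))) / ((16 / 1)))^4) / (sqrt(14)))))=155.30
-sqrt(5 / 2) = -sqrt(10) / 2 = -1.58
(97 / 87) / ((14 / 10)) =485 / 609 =0.80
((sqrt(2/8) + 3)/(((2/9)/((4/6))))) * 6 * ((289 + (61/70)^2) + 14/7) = 12866589/700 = 18380.84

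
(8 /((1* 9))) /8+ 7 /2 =65 /18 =3.61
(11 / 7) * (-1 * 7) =-11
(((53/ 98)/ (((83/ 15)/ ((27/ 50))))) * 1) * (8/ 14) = 4293/ 142345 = 0.03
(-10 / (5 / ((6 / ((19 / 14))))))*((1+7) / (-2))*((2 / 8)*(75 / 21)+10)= 7320 / 19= 385.26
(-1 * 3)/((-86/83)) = 249/86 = 2.90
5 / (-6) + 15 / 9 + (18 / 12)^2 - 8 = -4.92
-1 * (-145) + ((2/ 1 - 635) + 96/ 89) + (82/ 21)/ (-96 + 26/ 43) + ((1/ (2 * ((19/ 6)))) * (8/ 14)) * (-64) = -35887523353/ 72833061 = -492.74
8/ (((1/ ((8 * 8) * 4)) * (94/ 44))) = 45056/ 47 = 958.64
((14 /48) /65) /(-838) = -7 /1307280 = -0.00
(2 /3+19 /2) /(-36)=-61 /216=-0.28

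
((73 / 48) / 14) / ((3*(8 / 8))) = 73 / 2016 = 0.04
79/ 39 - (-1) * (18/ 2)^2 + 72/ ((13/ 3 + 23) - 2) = 85.87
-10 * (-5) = 50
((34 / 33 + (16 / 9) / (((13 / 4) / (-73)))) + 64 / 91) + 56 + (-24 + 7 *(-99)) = -6299075 / 9009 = -699.20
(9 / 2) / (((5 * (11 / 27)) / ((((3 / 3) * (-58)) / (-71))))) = 7047 / 3905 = 1.80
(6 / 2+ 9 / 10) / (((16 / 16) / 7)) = 27.30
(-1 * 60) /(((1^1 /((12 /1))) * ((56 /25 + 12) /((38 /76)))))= -2250 /89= -25.28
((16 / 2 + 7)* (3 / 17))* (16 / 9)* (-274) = -21920 / 17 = -1289.41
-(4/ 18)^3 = -8/ 729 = -0.01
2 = 2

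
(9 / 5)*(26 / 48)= 39 / 40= 0.98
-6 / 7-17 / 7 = -23 / 7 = -3.29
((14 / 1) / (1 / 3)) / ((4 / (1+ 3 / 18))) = 49 / 4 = 12.25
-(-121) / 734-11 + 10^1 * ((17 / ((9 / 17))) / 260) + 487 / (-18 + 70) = -40315 / 171756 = -0.23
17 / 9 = 1.89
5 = 5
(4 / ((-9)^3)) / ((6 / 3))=-2 / 729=-0.00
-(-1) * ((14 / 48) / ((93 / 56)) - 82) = -22829 / 279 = -81.82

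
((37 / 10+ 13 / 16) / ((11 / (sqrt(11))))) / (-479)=-361 * sqrt(11) / 421520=-0.00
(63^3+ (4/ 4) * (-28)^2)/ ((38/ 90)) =11287395/ 19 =594073.42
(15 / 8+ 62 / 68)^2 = 143641 / 18496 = 7.77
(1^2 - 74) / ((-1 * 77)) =73 / 77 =0.95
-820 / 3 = -273.33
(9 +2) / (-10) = -1.10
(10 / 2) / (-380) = -1 / 76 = -0.01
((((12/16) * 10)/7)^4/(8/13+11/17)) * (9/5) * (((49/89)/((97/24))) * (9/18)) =6712875/52454108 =0.13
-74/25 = -2.96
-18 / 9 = -2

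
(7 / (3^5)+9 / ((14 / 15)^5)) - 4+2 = 1403135429 / 130691232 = 10.74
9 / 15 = 3 / 5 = 0.60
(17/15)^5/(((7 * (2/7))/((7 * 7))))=69572993/1518750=45.81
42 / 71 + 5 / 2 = 439 / 142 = 3.09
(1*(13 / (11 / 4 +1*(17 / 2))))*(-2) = -104 / 45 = -2.31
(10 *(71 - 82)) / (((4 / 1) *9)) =-55 / 18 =-3.06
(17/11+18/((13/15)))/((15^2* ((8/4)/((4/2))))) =3191/32175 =0.10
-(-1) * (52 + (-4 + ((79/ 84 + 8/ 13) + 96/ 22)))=647681/ 12012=53.92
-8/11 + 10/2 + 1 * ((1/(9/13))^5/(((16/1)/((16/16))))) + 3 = 79666943/10392624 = 7.67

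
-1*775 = -775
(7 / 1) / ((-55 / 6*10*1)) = -21 / 275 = -0.08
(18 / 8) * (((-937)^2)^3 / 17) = 6090880160873197881 / 68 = 89571767071664674.72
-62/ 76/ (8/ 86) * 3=-3999/ 152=-26.31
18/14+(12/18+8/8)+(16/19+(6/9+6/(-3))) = 982/399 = 2.46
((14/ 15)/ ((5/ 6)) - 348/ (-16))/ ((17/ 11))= 25157/ 1700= 14.80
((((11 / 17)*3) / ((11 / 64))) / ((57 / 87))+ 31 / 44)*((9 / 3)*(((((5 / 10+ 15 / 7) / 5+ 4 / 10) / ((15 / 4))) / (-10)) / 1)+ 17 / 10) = 29019569 / 994840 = 29.17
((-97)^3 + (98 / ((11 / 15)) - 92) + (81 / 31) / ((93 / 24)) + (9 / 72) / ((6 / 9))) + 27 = -154354105887 / 169136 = -912603.50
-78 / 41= -1.90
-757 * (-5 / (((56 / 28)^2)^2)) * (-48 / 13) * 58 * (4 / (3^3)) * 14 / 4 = -26268.55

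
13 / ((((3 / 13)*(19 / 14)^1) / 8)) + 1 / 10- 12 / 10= 188653 / 570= 330.97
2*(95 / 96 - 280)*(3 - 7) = 2232.08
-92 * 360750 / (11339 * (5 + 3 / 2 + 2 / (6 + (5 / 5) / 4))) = -72150000 / 168113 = -429.18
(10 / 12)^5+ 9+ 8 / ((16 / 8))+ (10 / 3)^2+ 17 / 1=322805 / 7776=41.51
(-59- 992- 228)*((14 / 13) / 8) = -8953 / 52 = -172.17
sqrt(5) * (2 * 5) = 10 * sqrt(5) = 22.36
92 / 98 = 46 / 49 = 0.94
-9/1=-9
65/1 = 65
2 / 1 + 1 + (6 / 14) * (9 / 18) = 45 / 14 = 3.21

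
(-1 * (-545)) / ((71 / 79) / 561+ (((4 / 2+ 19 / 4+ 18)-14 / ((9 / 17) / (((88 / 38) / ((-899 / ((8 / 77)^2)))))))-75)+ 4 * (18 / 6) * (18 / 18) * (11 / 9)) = -34656047769420 / 2262562746799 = -15.32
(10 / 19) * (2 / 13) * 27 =540 / 247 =2.19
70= 70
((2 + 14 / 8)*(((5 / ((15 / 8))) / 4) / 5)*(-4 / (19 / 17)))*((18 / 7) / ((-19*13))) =612 / 32851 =0.02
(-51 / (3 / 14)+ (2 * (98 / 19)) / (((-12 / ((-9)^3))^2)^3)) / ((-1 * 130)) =-10088665468007273 / 2529280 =-3988749947.81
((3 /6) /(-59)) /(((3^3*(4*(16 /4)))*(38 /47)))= -47 /1937088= -0.00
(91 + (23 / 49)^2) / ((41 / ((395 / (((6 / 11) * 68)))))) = 237910475 / 10040982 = 23.69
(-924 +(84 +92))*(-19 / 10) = 7106 / 5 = 1421.20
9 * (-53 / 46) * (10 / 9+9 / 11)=-10123 / 506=-20.01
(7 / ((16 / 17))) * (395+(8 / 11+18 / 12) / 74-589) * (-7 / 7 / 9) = 4175353 / 26048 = 160.29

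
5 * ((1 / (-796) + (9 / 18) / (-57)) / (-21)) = 325 / 136116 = 0.00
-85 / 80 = -17 / 16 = -1.06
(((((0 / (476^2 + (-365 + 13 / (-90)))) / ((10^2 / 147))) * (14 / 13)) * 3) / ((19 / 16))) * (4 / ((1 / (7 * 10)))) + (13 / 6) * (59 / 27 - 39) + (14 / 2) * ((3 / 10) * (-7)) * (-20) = 17353 / 81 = 214.23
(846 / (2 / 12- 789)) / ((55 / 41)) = -0.80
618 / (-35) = -618 / 35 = -17.66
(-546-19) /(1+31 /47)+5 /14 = -92845 /273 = -340.09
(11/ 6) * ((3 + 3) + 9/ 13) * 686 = 8416.69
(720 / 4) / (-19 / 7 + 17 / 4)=5040 / 43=117.21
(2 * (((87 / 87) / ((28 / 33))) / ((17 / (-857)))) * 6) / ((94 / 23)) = -1951389 / 11186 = -174.45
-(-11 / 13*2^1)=22 / 13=1.69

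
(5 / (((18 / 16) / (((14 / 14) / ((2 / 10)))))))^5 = 320000000000 / 59049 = 5419228.10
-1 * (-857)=857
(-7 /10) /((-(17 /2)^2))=14 /1445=0.01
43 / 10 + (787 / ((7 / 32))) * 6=1511341 / 70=21590.59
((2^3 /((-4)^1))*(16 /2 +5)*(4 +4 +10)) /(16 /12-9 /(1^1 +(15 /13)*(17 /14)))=306774 /1583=193.79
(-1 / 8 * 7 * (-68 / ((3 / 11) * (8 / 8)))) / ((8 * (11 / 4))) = 119 / 12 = 9.92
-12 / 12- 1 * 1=-2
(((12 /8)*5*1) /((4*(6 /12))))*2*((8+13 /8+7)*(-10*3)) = -29925 /8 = -3740.62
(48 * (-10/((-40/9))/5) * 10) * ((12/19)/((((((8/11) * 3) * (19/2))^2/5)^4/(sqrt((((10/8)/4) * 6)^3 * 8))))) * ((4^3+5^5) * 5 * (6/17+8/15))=80464295083871875 * sqrt(15)/1213347047674355712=0.26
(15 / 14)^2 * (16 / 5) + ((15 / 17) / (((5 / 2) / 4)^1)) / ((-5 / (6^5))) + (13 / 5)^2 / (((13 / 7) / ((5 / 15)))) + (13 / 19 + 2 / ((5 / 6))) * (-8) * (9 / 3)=-2264.71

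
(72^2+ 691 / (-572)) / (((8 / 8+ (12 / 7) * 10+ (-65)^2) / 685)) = 14215050815 / 16989544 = 836.69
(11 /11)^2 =1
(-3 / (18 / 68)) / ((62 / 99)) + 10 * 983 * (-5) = -1524211 / 31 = -49168.10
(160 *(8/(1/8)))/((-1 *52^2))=-640/169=-3.79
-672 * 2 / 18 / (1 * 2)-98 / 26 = -1603 / 39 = -41.10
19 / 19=1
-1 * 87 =-87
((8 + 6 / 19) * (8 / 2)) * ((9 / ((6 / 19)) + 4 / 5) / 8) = 23147 / 190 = 121.83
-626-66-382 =-1074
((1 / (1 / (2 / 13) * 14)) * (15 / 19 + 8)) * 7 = 167 / 247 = 0.68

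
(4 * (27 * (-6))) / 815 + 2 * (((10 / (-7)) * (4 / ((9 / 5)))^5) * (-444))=7719590717912 / 112291515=68745.98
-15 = -15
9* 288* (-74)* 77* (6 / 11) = -8055936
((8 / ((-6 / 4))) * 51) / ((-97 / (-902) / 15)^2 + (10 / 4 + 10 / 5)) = -60.44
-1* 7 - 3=-10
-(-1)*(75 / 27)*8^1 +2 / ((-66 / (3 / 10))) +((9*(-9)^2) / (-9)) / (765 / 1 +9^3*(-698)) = 1241466833 / 55888470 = 22.21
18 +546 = 564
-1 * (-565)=565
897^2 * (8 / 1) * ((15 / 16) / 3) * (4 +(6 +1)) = 44253495 / 2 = 22126747.50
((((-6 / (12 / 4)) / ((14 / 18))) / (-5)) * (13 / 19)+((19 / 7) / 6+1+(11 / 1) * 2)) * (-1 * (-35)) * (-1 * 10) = -474895 / 57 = -8331.49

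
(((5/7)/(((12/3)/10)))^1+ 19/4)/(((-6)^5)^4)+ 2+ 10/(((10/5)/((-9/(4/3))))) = -1083441617738661827/34124145440587776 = -31.75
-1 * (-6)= 6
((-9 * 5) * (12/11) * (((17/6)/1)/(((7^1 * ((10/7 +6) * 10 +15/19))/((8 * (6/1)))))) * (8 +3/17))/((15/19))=-14451552/109835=-131.58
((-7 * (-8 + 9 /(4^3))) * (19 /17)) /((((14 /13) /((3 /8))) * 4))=372723 /69632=5.35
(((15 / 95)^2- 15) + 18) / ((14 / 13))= 1014 / 361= 2.81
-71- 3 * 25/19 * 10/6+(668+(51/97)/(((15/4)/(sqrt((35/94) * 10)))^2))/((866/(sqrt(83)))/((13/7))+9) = -246615423561122/3084717340997+720140260840 * sqrt(83)/487060632789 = -66.48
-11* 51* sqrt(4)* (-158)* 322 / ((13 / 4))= 228331488 / 13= 17563960.62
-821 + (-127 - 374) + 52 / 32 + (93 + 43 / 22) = -107837 / 88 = -1225.42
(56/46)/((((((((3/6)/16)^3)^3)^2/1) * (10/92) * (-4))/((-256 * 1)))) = 4436777100798802905238461218816/5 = 887355420159760581047692200000.00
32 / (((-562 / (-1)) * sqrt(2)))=8 * sqrt(2) / 281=0.04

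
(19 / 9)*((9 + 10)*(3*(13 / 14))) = 4693 / 42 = 111.74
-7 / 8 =-0.88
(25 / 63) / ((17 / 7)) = 0.16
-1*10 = -10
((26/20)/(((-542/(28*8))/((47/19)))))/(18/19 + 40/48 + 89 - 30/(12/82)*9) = 205296/270974255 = 0.00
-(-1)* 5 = 5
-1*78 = -78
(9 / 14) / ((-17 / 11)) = -99 / 238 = -0.42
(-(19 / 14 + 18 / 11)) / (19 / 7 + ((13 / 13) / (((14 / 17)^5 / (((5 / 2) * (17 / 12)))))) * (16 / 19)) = -504728616 / 1785216103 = -0.28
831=831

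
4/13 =0.31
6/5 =1.20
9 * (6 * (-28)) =-1512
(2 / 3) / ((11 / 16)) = 32 / 33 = 0.97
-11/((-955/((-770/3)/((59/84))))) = -47432/11269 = -4.21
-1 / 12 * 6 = -1 / 2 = -0.50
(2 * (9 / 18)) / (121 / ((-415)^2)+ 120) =172225 / 20667121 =0.01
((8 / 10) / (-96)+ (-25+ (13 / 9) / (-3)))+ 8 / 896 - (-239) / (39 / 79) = 90151717 / 196560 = 458.65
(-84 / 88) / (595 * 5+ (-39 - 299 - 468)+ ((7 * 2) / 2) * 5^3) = -21 / 66968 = -0.00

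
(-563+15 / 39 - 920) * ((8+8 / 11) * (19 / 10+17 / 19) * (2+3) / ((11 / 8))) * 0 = 0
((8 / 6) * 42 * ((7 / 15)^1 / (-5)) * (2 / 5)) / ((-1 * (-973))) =-0.00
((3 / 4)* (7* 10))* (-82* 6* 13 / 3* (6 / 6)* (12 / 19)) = -1343160 / 19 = -70692.63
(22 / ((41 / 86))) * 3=5676 / 41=138.44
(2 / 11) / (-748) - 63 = -259183 / 4114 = -63.00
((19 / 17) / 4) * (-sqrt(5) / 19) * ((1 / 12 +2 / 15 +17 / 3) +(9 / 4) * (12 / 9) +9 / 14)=-4001 * sqrt(5) / 28560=-0.31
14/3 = 4.67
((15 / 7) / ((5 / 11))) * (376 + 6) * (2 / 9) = 8404 / 21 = 400.19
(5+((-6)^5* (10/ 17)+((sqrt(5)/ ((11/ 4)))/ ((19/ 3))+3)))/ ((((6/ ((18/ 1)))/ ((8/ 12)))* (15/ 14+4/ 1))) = -1800.67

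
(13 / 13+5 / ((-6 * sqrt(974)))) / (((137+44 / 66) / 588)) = 4.16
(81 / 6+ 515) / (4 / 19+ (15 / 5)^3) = 20083 / 1034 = 19.42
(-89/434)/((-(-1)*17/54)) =-0.65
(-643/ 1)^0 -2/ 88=43/ 44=0.98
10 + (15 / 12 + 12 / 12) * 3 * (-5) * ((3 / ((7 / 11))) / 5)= -611 / 28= -21.82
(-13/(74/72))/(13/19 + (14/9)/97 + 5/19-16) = 1940679/2307061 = 0.84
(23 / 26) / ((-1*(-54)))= 23 / 1404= 0.02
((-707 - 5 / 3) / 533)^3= -9609256376 / 4088324799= -2.35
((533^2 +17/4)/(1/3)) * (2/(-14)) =-487017/4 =-121754.25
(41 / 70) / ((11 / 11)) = 41 / 70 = 0.59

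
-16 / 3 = -5.33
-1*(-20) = 20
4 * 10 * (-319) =-12760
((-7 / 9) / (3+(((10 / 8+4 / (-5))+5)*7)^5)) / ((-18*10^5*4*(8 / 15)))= 35 / 13964213035802322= 0.00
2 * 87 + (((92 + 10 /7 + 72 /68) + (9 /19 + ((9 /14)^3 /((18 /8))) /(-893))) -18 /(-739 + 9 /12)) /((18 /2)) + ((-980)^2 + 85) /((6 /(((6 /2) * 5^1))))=110775361379326940 /46129548297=2401397.05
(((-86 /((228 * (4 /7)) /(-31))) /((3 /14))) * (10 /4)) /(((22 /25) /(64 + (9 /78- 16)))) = 1134882875 /86944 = 13053.03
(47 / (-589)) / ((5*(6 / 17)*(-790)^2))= -799 / 11027847000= -0.00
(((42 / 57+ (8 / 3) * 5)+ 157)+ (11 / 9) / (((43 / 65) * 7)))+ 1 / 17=171.39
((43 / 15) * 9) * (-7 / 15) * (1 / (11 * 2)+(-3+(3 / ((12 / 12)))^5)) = -1589581 / 550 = -2890.15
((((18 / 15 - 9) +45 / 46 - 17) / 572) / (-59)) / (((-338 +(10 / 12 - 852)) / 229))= -3764073 / 27691077700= -0.00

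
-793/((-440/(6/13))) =183/220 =0.83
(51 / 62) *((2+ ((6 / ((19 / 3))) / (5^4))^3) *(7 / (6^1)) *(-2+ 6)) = 398545410850258 / 51911376953125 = 7.68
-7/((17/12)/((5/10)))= -42/17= -2.47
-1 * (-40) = 40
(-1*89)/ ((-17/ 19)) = 1691/ 17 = 99.47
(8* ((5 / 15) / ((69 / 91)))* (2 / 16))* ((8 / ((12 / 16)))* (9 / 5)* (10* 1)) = 5824 / 69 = 84.41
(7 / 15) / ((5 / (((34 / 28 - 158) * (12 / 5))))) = -878 / 25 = -35.12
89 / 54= 1.65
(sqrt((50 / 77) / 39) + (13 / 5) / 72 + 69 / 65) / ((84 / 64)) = 80*sqrt(6006) / 63063 + 10274 / 12285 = 0.93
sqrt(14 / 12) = sqrt(42) / 6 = 1.08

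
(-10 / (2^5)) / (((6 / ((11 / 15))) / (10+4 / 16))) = -451 / 1152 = -0.39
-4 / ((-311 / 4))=16 / 311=0.05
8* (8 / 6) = 32 / 3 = 10.67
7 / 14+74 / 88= 59 / 44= 1.34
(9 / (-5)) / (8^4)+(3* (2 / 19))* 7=859989 / 389120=2.21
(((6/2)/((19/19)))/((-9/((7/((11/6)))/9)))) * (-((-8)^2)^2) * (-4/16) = -14336/99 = -144.81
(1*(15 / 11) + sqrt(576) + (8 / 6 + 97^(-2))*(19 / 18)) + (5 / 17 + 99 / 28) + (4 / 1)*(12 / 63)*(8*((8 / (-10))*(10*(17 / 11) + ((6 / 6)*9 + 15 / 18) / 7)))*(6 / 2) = -914301533587 / 4232356380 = -216.03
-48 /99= -16 /33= -0.48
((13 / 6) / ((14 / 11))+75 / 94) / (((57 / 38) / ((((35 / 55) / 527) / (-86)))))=-9871 / 421766532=-0.00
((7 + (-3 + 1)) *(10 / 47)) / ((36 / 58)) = 725 / 423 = 1.71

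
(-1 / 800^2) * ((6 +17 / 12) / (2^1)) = -89 / 15360000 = -0.00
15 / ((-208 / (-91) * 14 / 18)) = 8.44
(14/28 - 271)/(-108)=541/216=2.50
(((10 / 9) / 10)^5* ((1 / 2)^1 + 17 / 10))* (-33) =-121 / 98415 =-0.00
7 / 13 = 0.54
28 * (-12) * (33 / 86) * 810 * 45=-202078800 / 43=-4699506.98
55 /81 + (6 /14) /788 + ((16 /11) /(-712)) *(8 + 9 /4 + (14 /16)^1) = 1614077 /2457378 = 0.66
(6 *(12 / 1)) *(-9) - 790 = -1438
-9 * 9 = -81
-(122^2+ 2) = -14886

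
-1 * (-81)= 81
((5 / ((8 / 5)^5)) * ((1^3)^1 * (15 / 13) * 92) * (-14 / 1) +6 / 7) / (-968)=263821137 / 360808448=0.73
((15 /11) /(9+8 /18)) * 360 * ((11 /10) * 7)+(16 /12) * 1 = 20480 /51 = 401.57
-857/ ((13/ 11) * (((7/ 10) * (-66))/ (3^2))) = 12855/ 91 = 141.26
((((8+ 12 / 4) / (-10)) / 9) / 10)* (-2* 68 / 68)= 11 / 450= 0.02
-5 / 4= -1.25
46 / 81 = 0.57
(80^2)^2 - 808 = 40959192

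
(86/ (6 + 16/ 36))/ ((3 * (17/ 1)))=129/ 493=0.26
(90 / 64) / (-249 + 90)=-15 / 1696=-0.01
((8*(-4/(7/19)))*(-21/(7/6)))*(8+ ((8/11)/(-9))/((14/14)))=136192/11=12381.09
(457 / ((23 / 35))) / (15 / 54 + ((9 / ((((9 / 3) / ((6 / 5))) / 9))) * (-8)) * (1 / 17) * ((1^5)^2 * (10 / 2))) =-4894470 / 534589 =-9.16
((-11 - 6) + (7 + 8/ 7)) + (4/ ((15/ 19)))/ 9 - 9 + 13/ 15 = -15524/ 945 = -16.43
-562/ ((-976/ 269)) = 75589/ 488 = 154.90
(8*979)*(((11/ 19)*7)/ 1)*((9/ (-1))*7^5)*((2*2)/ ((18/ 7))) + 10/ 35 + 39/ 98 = -7468408055.74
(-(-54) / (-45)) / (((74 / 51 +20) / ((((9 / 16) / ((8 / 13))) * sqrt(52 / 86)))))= -17901 * sqrt(1118) / 15053440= -0.04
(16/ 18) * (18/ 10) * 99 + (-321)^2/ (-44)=-2183.44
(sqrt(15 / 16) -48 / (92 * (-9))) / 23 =0.04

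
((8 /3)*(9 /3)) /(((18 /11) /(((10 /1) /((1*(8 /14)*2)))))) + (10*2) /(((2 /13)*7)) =3865 /63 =61.35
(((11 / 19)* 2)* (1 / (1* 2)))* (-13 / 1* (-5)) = 715 / 19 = 37.63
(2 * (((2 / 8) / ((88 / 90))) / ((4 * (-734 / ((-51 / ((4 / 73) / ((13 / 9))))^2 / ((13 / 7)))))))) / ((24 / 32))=-700736855 / 3100416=-226.01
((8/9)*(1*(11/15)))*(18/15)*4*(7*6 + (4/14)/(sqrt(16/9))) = 69344/525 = 132.08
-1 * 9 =-9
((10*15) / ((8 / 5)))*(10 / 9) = 625 / 6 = 104.17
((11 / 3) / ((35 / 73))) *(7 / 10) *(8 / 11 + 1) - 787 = -116663 / 150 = -777.75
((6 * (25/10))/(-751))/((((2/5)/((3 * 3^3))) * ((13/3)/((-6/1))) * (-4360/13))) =-0.02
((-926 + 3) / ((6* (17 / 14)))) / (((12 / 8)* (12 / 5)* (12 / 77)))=-2487485 / 11016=-225.81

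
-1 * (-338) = 338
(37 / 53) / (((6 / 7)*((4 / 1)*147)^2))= 0.00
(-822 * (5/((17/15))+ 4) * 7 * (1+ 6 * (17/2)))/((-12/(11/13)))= 3017014/17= 177471.41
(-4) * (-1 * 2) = 8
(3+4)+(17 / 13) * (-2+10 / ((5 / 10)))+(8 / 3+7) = 1568 / 39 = 40.21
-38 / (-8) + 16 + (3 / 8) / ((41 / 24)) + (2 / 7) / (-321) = 7727105 / 368508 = 20.97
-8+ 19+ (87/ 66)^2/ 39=208477/ 18876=11.04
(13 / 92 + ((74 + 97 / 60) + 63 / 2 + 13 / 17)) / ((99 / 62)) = 39280286 / 580635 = 67.65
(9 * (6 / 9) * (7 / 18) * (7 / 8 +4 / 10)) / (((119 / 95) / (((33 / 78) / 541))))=209 / 112528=0.00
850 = 850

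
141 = 141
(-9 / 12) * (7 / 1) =-21 / 4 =-5.25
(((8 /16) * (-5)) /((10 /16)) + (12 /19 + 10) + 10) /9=316 /171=1.85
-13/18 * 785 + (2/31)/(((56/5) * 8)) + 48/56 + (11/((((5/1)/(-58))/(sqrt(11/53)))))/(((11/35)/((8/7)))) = -5054021/8928 - 464 * sqrt(583)/53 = -777.47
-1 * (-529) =529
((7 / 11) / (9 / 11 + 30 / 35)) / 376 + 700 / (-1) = -33952751 / 48504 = -700.00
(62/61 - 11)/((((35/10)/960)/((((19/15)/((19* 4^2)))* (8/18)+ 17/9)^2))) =-241846312/24705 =-9789.37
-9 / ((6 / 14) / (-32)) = 672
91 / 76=1.20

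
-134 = -134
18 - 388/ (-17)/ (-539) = 164546/ 9163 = 17.96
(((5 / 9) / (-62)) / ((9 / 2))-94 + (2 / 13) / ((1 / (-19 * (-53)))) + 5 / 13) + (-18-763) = -23492981 / 32643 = -719.69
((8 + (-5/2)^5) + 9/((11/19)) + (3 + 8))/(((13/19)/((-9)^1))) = 3798765/4576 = 830.15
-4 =-4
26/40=0.65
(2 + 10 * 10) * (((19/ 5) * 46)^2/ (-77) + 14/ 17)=-40391.51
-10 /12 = -5 /6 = -0.83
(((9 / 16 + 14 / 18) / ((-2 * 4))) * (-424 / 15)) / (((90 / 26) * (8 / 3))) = 132977 / 259200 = 0.51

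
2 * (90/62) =90/31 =2.90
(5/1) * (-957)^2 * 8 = 36633960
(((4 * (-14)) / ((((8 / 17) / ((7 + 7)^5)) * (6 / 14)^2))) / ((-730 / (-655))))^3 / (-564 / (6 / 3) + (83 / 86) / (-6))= 1490740348655898735720526408092368896 / 13763260017945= 108313026616675226151674.10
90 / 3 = 30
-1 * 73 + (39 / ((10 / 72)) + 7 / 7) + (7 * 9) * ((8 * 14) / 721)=112572 / 515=218.59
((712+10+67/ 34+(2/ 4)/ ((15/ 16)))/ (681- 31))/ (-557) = -369497/ 184645500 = -0.00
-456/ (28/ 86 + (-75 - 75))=4902/ 1609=3.05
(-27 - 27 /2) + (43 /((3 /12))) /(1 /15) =2539.50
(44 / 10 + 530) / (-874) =-1336 / 2185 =-0.61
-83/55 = -1.51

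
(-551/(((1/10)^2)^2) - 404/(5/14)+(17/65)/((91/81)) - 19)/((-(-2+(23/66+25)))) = 2151497835696/9115015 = 236038.87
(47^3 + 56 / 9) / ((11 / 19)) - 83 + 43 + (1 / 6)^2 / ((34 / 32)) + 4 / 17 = 100588223 / 561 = 179301.65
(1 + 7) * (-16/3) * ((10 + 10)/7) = -2560/21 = -121.90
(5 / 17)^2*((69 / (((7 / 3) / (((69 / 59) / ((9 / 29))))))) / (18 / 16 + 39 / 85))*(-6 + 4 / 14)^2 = 198.74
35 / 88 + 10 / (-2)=-4.60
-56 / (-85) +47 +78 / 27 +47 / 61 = 2394764 / 46665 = 51.32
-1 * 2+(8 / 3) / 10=-1.73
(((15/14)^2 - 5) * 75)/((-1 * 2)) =56625/392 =144.45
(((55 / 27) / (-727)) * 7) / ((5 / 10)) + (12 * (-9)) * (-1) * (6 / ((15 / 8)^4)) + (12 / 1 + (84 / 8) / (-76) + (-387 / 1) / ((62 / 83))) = -26234690141611 / 57807405000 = -453.83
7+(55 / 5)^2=128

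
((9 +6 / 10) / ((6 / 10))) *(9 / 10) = 72 / 5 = 14.40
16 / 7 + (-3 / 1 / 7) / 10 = 157 / 70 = 2.24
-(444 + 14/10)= -2227/5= -445.40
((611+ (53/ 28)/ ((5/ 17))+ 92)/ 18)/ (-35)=-33107/ 29400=-1.13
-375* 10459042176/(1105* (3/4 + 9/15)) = -1743173696000/663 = -2629221260.94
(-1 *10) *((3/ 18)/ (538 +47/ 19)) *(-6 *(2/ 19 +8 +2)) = 640/ 3423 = 0.19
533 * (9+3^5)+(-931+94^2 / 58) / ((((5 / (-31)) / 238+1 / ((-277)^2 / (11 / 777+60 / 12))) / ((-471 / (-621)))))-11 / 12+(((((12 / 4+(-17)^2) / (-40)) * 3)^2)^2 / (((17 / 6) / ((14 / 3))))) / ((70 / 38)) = 10671222630687808771157 / 8180708147418750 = 1304437.52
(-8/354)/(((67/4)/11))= -176/11859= -0.01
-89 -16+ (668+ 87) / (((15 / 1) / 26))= 3611 / 3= 1203.67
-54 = -54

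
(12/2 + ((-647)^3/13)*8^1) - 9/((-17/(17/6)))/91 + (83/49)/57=-12103298508761/72618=-166670777.34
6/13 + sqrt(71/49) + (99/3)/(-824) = 4515/10712 + sqrt(71)/7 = 1.63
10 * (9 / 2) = 45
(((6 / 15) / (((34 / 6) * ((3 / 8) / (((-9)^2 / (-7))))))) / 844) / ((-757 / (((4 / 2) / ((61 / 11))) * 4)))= 28512 / 5797291465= 0.00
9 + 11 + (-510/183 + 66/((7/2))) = 15402/427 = 36.07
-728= -728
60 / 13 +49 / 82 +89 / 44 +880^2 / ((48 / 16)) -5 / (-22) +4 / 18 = 4953209863 / 19188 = 258141.02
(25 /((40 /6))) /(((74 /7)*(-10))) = -21 /592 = -0.04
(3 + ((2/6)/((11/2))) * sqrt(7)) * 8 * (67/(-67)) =-24 - 16 * sqrt(7)/33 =-25.28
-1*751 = -751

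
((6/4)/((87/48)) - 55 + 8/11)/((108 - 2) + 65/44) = -68196/137141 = -0.50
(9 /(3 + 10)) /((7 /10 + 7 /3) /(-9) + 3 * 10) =0.02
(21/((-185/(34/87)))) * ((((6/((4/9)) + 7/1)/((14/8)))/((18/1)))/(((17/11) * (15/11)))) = -9922/724275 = -0.01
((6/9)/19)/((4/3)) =1/38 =0.03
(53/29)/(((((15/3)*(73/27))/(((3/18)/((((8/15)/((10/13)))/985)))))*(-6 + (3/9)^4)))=-114172335/21356296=-5.35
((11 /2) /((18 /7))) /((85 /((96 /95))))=616 /24225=0.03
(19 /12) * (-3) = -19 /4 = -4.75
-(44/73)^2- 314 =-1675242/5329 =-314.36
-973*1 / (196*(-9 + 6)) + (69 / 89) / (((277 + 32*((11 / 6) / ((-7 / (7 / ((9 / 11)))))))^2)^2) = 507757661754211009 / 306846356662620012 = 1.65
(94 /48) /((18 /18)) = 47 /24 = 1.96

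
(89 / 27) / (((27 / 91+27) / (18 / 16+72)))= 526435 / 59616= 8.83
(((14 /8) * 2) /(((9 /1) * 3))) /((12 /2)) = 7 /324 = 0.02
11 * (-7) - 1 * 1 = -78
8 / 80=1 / 10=0.10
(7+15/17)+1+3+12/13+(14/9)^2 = 272546/17901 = 15.23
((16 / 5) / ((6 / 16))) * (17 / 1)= 2176 / 15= 145.07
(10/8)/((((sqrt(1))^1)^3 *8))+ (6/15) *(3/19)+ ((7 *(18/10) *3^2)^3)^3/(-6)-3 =-613761805792454325197470421/1187500000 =-516852046983119431.75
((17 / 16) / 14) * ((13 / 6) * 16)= 221 / 84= 2.63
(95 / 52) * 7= 665 / 52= 12.79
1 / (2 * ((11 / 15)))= 15 / 22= 0.68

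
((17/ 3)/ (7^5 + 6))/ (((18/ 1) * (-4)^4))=1/ 13671936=0.00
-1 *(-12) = 12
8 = 8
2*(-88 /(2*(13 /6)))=-528 /13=-40.62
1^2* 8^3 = 512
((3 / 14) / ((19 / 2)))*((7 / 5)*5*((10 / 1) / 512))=0.00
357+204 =561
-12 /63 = -0.19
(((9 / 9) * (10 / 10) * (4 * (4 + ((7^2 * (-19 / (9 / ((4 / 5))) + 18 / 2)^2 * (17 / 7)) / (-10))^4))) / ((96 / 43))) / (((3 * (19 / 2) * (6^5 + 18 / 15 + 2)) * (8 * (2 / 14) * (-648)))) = -8285553478379867552942454187981 / 4638271239296323200000000000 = -1786.35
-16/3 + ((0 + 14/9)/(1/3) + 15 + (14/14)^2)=46/3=15.33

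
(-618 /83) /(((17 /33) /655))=-13358070 /1411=-9467.09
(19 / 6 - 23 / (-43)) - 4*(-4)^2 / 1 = -15557 / 258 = -60.30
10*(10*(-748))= -74800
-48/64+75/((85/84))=4989/68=73.37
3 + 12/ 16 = 15/ 4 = 3.75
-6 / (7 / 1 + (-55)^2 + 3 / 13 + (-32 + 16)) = -78 / 39211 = -0.00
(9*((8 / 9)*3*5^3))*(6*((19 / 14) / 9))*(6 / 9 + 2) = 7238.10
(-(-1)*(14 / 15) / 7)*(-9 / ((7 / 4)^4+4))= -1536 / 17125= -0.09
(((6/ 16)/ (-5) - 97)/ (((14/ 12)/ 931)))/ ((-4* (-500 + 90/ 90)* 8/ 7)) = -10845219/ 319360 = -33.96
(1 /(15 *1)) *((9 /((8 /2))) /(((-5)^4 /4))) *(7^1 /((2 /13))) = 273 /6250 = 0.04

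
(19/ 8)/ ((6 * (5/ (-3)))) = -19/ 80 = -0.24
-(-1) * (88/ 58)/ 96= 11/ 696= 0.02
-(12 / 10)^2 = -36 / 25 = -1.44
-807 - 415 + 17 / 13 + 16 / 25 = -396517 / 325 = -1220.05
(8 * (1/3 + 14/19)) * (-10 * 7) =-599.30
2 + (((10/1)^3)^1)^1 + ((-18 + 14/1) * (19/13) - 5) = 12885/13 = 991.15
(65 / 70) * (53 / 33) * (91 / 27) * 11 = 8957 / 162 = 55.29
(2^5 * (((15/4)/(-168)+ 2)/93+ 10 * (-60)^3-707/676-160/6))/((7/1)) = -7604610770069/770133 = -9874412.30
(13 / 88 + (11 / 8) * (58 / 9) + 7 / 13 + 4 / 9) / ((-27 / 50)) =-2571875 / 138996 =-18.50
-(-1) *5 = 5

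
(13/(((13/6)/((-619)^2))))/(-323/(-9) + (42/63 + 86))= 20690694/1103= 18758.56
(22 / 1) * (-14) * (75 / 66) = -350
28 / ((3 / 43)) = 1204 / 3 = 401.33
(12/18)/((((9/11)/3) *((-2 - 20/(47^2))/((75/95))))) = -121495/126483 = -0.96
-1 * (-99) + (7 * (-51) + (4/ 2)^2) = -254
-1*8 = -8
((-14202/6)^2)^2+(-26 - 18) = 31390124030677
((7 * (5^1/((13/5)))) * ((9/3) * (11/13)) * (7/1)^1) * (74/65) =598290/2197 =272.32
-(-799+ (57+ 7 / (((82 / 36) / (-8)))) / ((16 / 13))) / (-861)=-0.90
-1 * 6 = -6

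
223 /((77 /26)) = 5798 /77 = 75.30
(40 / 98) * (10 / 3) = 200 / 147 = 1.36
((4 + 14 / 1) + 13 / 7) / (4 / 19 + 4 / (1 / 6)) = 2641 / 3220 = 0.82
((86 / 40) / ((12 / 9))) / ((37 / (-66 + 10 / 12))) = -16813 / 5920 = -2.84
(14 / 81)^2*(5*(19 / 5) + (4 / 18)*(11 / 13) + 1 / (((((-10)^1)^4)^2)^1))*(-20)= -11000500005733 / 959546250000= -11.46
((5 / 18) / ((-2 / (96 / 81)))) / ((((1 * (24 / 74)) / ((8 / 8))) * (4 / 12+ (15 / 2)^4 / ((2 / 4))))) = -2960 / 36907569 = -0.00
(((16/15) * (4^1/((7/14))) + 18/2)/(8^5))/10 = 263/4915200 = 0.00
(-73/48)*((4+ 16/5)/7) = -1.56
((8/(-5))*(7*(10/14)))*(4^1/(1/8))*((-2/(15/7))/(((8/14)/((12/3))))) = 25088/15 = 1672.53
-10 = -10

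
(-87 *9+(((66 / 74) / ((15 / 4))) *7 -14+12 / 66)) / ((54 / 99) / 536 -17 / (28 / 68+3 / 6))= 13443482196 / 315212435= 42.65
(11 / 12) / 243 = 11 / 2916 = 0.00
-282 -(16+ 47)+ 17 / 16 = -5503 / 16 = -343.94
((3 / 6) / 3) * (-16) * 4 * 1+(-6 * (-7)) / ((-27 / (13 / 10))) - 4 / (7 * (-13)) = -51781 / 4095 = -12.64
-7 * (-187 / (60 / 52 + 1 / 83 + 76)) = 1412411 / 83262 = 16.96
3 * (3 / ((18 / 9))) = 9 / 2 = 4.50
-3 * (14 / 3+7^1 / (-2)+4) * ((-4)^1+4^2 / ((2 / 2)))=-186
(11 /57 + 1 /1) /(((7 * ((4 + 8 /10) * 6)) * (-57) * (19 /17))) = -1445 /15556212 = -0.00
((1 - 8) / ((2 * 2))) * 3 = -21 / 4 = -5.25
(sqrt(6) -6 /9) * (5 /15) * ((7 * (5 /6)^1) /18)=-35 /486 +35 * sqrt(6) /324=0.19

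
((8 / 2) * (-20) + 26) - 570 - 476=-1100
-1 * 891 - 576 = -1467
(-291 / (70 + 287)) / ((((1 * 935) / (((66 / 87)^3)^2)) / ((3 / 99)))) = -0.00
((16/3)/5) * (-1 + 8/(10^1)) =-16/75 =-0.21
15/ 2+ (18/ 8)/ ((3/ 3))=39/ 4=9.75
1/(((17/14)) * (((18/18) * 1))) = 14/17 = 0.82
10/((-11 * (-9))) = 10/99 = 0.10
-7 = -7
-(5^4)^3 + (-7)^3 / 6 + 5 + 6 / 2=-1464844045 / 6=-244140674.17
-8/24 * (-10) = 10/3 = 3.33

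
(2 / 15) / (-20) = -1 / 150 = -0.01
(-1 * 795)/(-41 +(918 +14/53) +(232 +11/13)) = -547755/764866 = -0.72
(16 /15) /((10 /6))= 16 /25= 0.64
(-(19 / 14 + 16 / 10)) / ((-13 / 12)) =2.73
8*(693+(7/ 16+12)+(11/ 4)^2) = 5704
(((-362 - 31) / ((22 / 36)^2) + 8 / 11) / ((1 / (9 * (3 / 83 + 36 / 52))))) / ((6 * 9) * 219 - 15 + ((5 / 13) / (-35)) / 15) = -47256512940 / 80956693301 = -0.58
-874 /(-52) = 437 /26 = 16.81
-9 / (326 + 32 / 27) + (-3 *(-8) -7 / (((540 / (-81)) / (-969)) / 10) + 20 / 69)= -3093518380 / 304773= -10150.24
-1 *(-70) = 70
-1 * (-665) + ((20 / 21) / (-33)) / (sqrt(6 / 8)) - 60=605 - 40 * sqrt(3) / 2079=604.97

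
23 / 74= 0.31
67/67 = 1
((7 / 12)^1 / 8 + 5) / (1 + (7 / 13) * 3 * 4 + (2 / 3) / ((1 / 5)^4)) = 6331 / 529312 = 0.01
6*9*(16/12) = 72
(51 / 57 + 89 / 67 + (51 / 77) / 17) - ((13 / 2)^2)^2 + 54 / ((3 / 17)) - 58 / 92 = -1477.43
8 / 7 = 1.14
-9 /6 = -3 /2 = -1.50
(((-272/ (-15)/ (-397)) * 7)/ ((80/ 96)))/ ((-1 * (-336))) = -34/ 29775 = -0.00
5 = 5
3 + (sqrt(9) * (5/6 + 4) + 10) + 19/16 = 459/16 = 28.69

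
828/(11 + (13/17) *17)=69/2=34.50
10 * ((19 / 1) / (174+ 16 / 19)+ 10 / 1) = 167905 / 1661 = 101.09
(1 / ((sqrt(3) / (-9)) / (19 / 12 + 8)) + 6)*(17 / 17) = 6 - 115*sqrt(3) / 4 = -43.80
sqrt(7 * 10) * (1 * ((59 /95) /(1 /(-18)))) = -1062 * sqrt(70) /95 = -93.53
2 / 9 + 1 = 1.22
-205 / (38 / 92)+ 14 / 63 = -84832 / 171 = -496.09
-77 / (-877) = 77 / 877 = 0.09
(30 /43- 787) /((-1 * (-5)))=-33811 /215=-157.26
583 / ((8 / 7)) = 4081 / 8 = 510.12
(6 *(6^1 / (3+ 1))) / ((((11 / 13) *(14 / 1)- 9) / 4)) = 468 / 37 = 12.65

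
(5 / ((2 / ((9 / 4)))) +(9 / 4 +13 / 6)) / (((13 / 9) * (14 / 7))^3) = 58563 / 140608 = 0.42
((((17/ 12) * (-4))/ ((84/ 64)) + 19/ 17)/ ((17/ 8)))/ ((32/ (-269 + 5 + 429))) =-7.76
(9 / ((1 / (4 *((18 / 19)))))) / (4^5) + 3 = 7377 / 2432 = 3.03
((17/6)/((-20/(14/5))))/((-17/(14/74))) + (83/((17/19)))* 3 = 52514933/188700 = 278.30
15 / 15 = 1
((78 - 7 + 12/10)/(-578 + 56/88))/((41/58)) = -7942/44895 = -0.18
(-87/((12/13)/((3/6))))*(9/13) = -261/8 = -32.62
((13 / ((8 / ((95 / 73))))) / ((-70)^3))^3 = -15069223 / 64299987494170624000000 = -0.00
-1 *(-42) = 42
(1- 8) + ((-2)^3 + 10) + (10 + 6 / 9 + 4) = 29 / 3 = 9.67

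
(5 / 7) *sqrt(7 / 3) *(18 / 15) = 2 *sqrt(21) / 7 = 1.31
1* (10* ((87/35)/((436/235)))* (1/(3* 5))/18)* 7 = 1363/3924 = 0.35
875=875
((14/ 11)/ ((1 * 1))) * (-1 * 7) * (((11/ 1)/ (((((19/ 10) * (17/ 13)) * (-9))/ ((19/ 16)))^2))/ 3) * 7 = -1449175/ 2247264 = -0.64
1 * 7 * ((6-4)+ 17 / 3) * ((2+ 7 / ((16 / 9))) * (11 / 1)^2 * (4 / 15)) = 370139 / 36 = 10281.64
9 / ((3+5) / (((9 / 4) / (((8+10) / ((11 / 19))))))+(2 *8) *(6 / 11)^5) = 1449459 / 17927872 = 0.08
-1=-1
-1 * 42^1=-42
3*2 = 6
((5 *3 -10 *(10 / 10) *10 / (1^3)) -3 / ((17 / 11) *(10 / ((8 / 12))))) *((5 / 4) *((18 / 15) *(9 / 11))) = -104.48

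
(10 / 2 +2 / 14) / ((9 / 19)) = 76 / 7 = 10.86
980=980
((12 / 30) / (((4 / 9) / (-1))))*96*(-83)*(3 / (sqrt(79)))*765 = 16457904*sqrt(79) / 79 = 1851658.87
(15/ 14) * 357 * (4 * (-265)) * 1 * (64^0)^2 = -405450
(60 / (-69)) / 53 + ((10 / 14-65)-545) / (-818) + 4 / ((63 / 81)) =40981627 / 6979994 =5.87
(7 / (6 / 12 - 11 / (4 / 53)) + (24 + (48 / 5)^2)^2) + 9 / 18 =1399960731 / 103750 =13493.60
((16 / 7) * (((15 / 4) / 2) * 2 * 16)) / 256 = 15 / 28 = 0.54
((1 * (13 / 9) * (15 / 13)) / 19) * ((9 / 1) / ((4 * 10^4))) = 3 / 152000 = 0.00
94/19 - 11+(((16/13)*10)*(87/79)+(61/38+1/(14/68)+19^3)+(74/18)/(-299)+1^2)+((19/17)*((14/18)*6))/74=6874.02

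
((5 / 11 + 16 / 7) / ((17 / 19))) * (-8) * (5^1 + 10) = -481080 / 1309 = -367.52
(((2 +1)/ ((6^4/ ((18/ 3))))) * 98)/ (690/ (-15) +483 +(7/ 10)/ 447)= 36505/ 11720382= 0.00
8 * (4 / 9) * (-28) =-896 / 9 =-99.56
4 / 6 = 2 / 3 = 0.67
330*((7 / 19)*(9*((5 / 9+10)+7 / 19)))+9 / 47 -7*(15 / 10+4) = 404317559 / 33934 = 11914.82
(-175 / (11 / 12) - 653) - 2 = -9305 / 11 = -845.91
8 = 8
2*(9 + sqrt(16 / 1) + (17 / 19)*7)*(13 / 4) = 2379 / 19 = 125.21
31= 31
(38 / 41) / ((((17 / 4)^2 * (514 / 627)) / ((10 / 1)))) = 1906080 / 3045193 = 0.63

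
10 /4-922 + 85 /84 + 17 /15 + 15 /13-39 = -5215397 /5460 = -955.20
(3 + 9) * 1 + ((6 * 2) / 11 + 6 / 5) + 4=1006 / 55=18.29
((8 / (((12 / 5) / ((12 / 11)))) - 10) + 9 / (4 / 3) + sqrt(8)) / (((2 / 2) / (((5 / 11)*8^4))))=87040 / 121 + 40960*sqrt(2) / 11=5985.36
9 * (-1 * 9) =-81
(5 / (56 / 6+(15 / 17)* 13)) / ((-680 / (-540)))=405 / 2122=0.19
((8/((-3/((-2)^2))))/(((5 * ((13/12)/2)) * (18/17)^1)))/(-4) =544/585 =0.93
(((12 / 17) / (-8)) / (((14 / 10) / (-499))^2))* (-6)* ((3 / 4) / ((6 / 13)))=728327925 / 6664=109292.91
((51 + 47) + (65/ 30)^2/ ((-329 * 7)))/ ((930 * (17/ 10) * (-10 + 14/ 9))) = -8124815/ 1106877072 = -0.01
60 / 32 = 15 / 8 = 1.88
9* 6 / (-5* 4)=-27 / 10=-2.70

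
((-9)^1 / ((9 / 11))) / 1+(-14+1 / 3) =-24.67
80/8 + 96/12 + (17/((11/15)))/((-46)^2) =419223/23276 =18.01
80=80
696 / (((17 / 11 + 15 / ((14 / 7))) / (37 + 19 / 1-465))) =-6262608 / 199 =-31470.39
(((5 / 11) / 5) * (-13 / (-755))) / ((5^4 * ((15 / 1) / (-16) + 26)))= 208 / 2081440625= 0.00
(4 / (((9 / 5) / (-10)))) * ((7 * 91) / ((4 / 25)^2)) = -9953125 / 18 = -552951.39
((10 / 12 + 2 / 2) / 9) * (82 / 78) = 451 / 2106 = 0.21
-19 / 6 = -3.17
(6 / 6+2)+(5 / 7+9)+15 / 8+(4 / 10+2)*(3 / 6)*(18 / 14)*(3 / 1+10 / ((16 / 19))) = 10511 / 280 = 37.54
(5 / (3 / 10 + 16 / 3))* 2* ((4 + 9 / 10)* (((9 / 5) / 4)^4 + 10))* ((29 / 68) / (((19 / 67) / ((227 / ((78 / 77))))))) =2673515356806833 / 90832768000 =29433.38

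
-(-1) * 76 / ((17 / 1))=4.47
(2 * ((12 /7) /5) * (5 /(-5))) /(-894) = 4 /5215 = 0.00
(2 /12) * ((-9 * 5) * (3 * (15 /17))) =-675 /34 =-19.85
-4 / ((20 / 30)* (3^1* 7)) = -2 / 7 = -0.29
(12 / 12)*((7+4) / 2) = 5.50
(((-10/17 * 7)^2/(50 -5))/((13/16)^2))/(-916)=-0.00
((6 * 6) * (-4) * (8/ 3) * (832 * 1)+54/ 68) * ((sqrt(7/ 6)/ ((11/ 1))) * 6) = -10862565 * sqrt(42)/ 374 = -188228.52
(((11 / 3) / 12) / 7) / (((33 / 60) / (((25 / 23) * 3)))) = 125 / 483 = 0.26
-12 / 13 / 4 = -3 / 13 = -0.23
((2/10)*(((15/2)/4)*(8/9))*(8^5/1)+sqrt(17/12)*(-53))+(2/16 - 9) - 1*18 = 261499/24 - 53*sqrt(51)/6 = 10832.71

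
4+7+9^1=20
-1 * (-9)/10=9/10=0.90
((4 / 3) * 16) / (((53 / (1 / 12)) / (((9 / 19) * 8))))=128 / 1007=0.13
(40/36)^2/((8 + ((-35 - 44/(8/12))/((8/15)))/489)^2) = 170041600/7982171649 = 0.02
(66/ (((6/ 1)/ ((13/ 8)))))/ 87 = 143/ 696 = 0.21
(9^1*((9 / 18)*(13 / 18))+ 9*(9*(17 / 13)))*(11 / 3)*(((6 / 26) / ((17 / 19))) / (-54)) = -1186493 / 620568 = -1.91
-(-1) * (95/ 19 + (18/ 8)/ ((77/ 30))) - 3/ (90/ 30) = 751/ 154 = 4.88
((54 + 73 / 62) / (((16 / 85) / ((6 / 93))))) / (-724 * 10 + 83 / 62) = -290785 / 111301656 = -0.00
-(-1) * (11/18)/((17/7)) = 0.25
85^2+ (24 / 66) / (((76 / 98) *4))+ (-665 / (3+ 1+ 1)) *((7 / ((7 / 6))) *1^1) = 2686535 / 418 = 6427.12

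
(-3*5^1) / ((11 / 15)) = -225 / 11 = -20.45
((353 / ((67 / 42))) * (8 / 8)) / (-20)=-7413 / 670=-11.06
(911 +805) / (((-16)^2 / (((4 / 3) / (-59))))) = -143 / 944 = -0.15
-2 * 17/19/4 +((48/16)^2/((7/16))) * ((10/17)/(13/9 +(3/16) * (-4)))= 383869/22610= 16.98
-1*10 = -10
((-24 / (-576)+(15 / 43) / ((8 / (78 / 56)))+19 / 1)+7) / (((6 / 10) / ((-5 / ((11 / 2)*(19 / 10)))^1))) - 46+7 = -59.82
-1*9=-9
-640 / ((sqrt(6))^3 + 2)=320 / 53 - 960*sqrt(6) / 53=-38.33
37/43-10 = -393/43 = -9.14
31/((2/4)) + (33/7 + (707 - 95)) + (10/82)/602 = 16752031/24682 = 678.71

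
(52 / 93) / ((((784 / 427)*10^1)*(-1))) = -793 / 26040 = -0.03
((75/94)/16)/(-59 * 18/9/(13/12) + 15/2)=-325/661008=-0.00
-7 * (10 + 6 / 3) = -84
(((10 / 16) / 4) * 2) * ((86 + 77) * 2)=815 / 8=101.88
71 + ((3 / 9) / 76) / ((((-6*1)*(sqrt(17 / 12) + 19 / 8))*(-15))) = 2591146 / 36495 -4*sqrt(51) / 2080215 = 71.00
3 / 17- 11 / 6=-169 / 102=-1.66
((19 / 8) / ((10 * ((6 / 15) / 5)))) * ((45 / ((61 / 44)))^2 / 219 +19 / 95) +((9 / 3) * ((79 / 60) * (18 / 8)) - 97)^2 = 13522870834233 / 1738451200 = 7778.69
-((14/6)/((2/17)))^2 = -393.36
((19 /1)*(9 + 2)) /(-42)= -209 /42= -4.98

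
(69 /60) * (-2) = -23 /10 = -2.30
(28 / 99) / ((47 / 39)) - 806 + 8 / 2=-1243538 / 1551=-801.77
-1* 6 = -6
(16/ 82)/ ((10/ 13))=52/ 205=0.25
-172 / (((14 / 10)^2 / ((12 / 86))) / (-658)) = 56400 / 7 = 8057.14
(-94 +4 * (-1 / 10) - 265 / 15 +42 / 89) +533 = 562576 / 1335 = 421.41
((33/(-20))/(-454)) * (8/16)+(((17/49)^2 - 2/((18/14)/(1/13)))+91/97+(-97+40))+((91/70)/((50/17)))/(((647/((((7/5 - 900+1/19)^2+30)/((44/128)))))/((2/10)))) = 95664885293313380651671/361182836633960250000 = 264.87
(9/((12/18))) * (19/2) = 513/4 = 128.25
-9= -9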